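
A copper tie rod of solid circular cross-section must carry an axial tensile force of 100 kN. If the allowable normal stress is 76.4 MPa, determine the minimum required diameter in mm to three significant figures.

Required area A ≥ P/σ_allow = 100000/76.4 = 1309 mm².
For a solid circular section, d ≥ √(4A/π) = 40.82 mm.

40.8 mm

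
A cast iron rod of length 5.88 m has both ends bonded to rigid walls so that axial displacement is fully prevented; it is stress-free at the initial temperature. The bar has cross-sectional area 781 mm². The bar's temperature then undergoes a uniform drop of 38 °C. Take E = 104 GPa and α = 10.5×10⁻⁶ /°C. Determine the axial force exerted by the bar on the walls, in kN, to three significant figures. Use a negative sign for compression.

32.4 kN

Free thermal expansion αLΔT = 10.5e-6 · 5880 · -38 = -2.346 mm.
The walls impose strain ε = −(-2.346)/5880 = 3.9900e-04; σ = Eε = 104000 · 3.9900e-04 = 41.5 MPa.
Wall reaction R = σ·A = 41.5·781 = 32410 N = 32.41 kN.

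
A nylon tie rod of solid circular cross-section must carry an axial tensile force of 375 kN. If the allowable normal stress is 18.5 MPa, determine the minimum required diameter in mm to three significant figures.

161 mm

Required area A ≥ P/σ_allow = 375000/18.5 = 20270 mm².
For a solid circular section, d ≥ √(4A/π) = 160.7 mm.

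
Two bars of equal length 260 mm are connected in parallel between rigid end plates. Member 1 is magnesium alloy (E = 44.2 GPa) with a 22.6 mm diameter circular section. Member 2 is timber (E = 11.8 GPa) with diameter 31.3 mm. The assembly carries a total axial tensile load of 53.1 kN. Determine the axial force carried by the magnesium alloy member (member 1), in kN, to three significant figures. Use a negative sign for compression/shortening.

A_1 = 401.1 mm².
A_2 = 769.4 mm².
Equal strain + equilibrium ⇒ each member carries load in proportion to AE: A₁E₁ = 17730000 N, A₂E₂ = 9079000 N, ΣAE = 26810000 N.
F₁ = P·A₁E₁/ΣAE = 53100·17730000/26810000 = 35120 N.

35.1 kN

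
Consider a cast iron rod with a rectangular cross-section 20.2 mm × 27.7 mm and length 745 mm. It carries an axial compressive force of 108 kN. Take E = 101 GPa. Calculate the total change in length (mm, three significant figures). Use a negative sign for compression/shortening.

-1.42 mm

A = 559.5 mm².
δ_mech = NL/(AE) = -108000·745/(559.5·101000) = -1.424 mm.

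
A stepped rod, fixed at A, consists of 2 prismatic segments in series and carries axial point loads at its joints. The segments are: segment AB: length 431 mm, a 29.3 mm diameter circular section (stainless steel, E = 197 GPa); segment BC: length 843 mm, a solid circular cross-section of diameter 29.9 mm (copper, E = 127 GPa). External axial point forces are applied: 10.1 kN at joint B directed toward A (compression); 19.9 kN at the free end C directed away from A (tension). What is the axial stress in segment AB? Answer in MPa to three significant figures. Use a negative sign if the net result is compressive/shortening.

14.5 MPa

Internal axial forces (sectioning from the free end, tension +): N_BC = 19.9 kN, N_AB = 9.8 kN.
A_AB = 674.3 mm².
σ_AB = N_AB/A_AB = 9800/674.3 = 14.53 MPa.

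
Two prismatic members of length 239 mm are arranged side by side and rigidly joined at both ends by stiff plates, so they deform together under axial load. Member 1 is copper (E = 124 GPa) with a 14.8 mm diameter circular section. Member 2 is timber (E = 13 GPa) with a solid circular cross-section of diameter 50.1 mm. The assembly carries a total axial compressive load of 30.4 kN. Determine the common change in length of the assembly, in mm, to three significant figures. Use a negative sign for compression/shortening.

A_1 = 172 mm².
A_2 = 1971 mm².
Equal strain + equilibrium ⇒ each member carries load in proportion to AE: A₁E₁ = 21330000 N, A₂E₂ = 25630000 N, ΣAE = 46960000 N.
δ = PL/ΣAE = -30400·239/46960000 = -0.1547 mm.

-0.155 mm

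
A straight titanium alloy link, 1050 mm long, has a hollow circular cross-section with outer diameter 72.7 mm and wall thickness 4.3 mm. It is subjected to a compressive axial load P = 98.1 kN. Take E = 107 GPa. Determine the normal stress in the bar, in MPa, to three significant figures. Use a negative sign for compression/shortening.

A = 924 mm².
σ = N/A = -98100/924 = -106.2 MPa.

-106 MPa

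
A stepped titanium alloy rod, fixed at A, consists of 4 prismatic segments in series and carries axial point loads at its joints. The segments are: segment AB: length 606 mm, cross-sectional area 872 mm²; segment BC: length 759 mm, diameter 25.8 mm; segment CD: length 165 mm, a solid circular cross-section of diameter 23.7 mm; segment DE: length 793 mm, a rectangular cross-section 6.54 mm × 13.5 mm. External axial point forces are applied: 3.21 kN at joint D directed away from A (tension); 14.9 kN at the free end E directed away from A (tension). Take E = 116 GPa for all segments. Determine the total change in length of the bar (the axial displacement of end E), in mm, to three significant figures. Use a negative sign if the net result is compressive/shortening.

Internal axial forces (sectioning from the free end, tension +): N_DE = 14.9 kN, N_CD = 18.11 kN, N_BC = 18.11 kN, N_AB = 18.11 kN.
A_BC = 522.8 mm².
A_CD = 441.2 mm².
A_DE = 88.29 mm².
δ_AB = 18110·606/(872·116000) = 0.1085 mm
δ_BC = 18110·759/(522.8·116000) = 0.2267 mm
δ_CD = 18110·165/(441.2·116000) = 0.05839 mm
δ_DE = 14900·793/(88.29·116000) = 1.154 mm
δ = Σδ_i = 1.547 mm.

1.55 mm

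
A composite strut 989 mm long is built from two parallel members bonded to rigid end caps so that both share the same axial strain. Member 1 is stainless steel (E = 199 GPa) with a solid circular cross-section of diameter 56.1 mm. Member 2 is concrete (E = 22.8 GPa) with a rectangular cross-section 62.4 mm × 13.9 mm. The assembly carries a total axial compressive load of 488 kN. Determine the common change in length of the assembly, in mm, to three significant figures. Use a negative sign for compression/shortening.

A_1 = 2472 mm².
A_2 = 867.4 mm².
Equal strain + equilibrium ⇒ each member carries load in proportion to AE: A₁E₁ = 491900000 N, A₂E₂ = 19780000 N, ΣAE = 511700000 N.
δ = PL/ΣAE = -488000·989/511700000 = -0.9433 mm.

-0.943 mm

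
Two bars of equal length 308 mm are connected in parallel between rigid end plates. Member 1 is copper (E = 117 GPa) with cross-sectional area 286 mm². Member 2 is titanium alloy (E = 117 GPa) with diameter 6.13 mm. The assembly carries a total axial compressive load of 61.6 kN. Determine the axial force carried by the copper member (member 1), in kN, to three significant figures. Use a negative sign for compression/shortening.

A_2 = 29.51 mm².
Equal strain + equilibrium ⇒ each member carries load in proportion to AE: A₁E₁ = 33460000 N, A₂E₂ = 3453000 N, ΣAE = 36920000 N.
F₁ = P·A₁E₁/ΣAE = -61600·33460000/36920000 = -55840 N.

-55.8 kN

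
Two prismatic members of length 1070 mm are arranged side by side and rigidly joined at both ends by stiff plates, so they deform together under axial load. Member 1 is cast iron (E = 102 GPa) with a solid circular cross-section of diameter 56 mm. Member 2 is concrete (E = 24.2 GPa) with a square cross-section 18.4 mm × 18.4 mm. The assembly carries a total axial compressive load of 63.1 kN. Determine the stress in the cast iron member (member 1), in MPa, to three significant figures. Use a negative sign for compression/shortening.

A_1 = 2463 mm².
A_2 = 338.6 mm².
Equal strain + equilibrium ⇒ each member carries load in proportion to AE: A₁E₁ = 251200000 N, A₂E₂ = 8193000 N, ΣAE = 259400000 N.
σ₁ = P·E₁/ΣAE = -63100·102000/259400000 = -24.81 MPa.

-24.8 MPa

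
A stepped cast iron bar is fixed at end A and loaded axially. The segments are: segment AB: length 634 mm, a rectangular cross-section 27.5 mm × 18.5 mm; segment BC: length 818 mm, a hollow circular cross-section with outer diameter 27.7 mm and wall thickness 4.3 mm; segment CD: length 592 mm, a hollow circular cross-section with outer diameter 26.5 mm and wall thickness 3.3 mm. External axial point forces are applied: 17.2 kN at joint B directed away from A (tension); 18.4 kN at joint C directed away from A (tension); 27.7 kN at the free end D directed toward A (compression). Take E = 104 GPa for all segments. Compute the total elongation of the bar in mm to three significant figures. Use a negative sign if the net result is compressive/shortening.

Internal axial forces (sectioning from the free end, tension +): N_CD = -27.7 kN, N_BC = -9.3 kN, N_AB = 7.9 kN.
A_AB = 508.8 mm².
A_BC = 316.1 mm².
A_CD = 240.5 mm².
δ_AB = 7900·634/(508.8·104000) = 0.09466 mm
δ_BC = -9300·818/(316.1·104000) = -0.2314 mm
δ_CD = -27700·592/(240.5·104000) = -0.6556 mm
δ = Σδ_i = -0.7923 mm.

-0.792 mm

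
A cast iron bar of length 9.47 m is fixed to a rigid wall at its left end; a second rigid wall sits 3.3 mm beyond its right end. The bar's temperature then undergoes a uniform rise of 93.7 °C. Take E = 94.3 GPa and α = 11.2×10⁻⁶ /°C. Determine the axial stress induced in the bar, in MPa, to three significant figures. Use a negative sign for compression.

Free thermal expansion αLΔT = 11.2e-6 · 9470 · 93.7 = 9.938 mm.
The walls engage after the gap closes; constrained expansion = 9.938 − 3.3 = 6.638 mm.
The walls impose strain ε = −(6.638)/9470 = -7.0097e-04; σ = Eε = 94300 · -7.0097e-04 = -66.1 MPa.

-66.1 MPa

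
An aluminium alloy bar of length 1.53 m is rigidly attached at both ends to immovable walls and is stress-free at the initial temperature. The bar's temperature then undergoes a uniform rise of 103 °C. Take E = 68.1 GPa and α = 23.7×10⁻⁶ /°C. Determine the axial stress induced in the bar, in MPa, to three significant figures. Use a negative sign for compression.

-166 MPa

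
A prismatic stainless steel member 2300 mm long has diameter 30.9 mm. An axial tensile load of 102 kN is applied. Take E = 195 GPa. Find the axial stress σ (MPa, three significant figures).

A = 749.9 mm².
σ = N/A = 102000/749.9 = 136 MPa.

136 MPa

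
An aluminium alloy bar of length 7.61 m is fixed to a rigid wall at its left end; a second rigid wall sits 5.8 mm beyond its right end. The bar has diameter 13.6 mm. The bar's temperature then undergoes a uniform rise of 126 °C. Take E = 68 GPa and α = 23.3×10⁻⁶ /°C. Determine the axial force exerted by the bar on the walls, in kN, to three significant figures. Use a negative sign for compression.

Free thermal expansion αLΔT = 23.3e-6 · 7610 · 126 = 22.34 mm.
The walls engage after the gap closes; constrained expansion = 22.34 − 5.8 = 16.54 mm.
The walls impose strain ε = −(16.54)/7610 = -2.1736e-03; σ = Eε = 68000 · -2.1736e-03 = -147.8 MPa.
Wall reaction R = σ·A = -147.8·145.3 = -21470 N = -21.47 kN.

-21.5 kN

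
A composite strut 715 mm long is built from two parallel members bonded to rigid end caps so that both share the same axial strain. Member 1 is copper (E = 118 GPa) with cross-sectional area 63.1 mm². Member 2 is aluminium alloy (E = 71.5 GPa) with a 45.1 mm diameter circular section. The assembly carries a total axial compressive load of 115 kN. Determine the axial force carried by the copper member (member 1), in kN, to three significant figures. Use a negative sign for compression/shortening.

-7.04 kN

A_2 = 1598 mm².
Equal strain + equilibrium ⇒ each member carries load in proportion to AE: A₁E₁ = 7446000 N, A₂E₂ = 114200000 N, ΣAE = 121700000 N.
F₁ = P·A₁E₁/ΣAE = -115000·7446000/121700000 = -7038 N.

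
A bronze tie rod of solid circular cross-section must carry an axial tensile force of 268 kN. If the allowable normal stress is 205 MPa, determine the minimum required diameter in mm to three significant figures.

Required area A ≥ P/σ_allow = 268000/205 = 1307 mm².
For a solid circular section, d ≥ √(4A/π) = 40.8 mm.

40.8 mm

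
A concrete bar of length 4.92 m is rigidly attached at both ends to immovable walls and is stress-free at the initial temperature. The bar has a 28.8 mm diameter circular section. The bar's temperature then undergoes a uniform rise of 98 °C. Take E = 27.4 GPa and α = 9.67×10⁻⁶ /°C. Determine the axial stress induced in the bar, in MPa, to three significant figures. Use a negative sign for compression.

Free thermal expansion αLΔT = 9.67e-6 · 4920 · 98 = 4.662 mm.
The walls impose strain ε = −(4.662)/4920 = -9.4766e-04; σ = Eε = 27400 · -9.4766e-04 = -25.97 MPa.

-26.0 MPa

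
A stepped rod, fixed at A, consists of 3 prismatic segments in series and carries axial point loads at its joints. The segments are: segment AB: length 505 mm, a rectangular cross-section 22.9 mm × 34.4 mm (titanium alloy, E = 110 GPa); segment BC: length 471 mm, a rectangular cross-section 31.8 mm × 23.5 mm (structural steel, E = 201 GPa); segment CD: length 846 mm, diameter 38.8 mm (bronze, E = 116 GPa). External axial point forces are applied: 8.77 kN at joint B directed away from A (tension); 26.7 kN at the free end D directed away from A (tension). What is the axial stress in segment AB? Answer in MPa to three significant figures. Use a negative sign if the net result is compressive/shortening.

Internal axial forces (sectioning from the free end, tension +): N_CD = 26.7 kN, N_BC = 26.7 kN, N_AB = 35.47 kN.
A_AB = 787.8 mm².
σ_AB = N_AB/A_AB = 35470/787.8 = 45.03 MPa.

45.0 MPa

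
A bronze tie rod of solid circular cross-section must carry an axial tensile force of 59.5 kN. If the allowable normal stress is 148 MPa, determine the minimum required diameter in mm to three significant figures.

22.6 mm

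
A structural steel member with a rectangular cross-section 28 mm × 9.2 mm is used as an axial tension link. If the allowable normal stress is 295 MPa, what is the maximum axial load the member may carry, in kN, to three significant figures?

A = 257.6 mm².
P_max = σ_allow · A = 295 · 257.6 = 75990 N = 75.99 kN.

76.0 kN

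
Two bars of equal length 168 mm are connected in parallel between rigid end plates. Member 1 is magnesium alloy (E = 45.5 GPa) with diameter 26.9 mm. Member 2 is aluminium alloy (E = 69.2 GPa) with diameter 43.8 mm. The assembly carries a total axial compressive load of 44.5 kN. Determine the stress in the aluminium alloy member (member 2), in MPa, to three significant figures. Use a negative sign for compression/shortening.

A_1 = 568.3 mm².
A_2 = 1507 mm².
Equal strain + equilibrium ⇒ each member carries load in proportion to AE: A₁E₁ = 25860000 N, A₂E₂ = 104300000 N, ΣAE = 130100000 N.
σ₂ = P·E₂/ΣAE = -44500·69200/130100000 = -23.66 MPa.

-23.7 MPa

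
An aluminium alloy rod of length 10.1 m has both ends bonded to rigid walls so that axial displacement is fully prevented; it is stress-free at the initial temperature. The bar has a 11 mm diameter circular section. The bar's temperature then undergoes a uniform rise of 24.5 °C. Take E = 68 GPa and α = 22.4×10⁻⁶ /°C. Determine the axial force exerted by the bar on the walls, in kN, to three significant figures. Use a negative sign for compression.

Free thermal expansion αLΔT = 22.4e-6 · 10100 · 24.5 = 5.543 mm.
The walls impose strain ε = −(5.543)/10100 = -5.4880e-04; σ = Eε = 68000 · -5.4880e-04 = -37.32 MPa.
Wall reaction R = σ·A = -37.32·95.03 = -3546 N = -3.546 kN.

-3.55 kN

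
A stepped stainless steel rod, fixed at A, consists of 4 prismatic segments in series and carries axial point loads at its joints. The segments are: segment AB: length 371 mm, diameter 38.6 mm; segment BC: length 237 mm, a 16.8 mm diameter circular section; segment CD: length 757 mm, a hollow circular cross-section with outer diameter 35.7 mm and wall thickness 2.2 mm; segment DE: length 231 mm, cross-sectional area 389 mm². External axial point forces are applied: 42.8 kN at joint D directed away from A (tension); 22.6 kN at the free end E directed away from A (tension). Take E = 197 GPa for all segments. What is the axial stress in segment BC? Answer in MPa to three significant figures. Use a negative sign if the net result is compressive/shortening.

295 MPa

Internal axial forces (sectioning from the free end, tension +): N_DE = 22.6 kN, N_CD = 65.4 kN, N_BC = 65.4 kN, N_AB = 65.4 kN.
A_BC = 221.7 mm².
σ_BC = N_BC/A_BC = 65400/221.7 = 295 MPa.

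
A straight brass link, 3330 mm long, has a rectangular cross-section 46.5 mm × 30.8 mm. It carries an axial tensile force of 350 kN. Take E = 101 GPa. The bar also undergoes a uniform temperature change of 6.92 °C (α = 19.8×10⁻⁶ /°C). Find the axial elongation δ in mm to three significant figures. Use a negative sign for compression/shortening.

8.51 mm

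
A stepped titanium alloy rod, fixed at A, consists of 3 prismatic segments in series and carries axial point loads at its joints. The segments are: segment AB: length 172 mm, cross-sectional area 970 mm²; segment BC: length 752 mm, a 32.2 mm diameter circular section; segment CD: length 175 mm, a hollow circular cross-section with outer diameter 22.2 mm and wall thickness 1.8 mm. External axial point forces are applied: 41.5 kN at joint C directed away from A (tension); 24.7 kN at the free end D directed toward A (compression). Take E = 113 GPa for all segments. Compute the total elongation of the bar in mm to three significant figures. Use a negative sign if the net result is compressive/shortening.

Internal axial forces (sectioning from the free end, tension +): N_CD = -24.7 kN, N_BC = 16.8 kN, N_AB = 16.8 kN.
A_BC = 814.3 mm².
A_CD = 115.4 mm².
δ_AB = 16800·172/(970·113000) = 0.02636 mm
δ_BC = 16800·752/(814.3·113000) = 0.1373 mm
δ_CD = -24700·175/(115.4·113000) = -0.3316 mm
δ = Σδ_i = -0.1679 mm.

-0.168 mm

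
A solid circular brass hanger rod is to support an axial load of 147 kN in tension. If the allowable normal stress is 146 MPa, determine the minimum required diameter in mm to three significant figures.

35.8 mm

Required area A ≥ P/σ_allow = 147000/146 = 1007 mm².
For a solid circular section, d ≥ √(4A/π) = 35.8 mm.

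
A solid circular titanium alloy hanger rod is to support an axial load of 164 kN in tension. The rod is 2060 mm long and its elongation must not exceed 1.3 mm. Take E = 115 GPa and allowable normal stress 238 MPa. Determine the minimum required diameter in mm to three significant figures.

53.6 mm

Required area A ≥ P/σ_allow = 164000/238 = 689.1 mm².
For a solid circular section, d ≥ √(4A/π) = 29.62 mm.
Elongation limit: A ≥ PL/(Eδ_allow) = 164000·2060/(115000·1.3) = 2260 mm² ⇒ d ≥ 53.64 mm.
The elongation limit governs.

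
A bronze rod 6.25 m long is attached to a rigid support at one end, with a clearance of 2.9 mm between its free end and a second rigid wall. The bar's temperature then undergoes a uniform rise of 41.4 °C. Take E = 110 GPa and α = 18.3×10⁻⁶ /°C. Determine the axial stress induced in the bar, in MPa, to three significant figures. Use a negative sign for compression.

-32.3 MPa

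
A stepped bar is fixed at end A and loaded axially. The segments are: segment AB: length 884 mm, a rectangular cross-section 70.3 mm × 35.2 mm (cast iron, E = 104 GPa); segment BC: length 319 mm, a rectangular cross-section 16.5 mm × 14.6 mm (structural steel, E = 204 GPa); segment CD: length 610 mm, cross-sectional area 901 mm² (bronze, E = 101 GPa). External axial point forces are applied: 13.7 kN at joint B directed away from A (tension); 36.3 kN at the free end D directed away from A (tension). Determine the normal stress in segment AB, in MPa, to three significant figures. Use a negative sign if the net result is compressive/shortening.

Internal axial forces (sectioning from the free end, tension +): N_CD = 36.3 kN, N_BC = 36.3 kN, N_AB = 50 kN.
A_AB = 2475 mm².
σ_AB = N_AB/A_AB = 50000/2475 = 20.21 MPa.

20.2 MPa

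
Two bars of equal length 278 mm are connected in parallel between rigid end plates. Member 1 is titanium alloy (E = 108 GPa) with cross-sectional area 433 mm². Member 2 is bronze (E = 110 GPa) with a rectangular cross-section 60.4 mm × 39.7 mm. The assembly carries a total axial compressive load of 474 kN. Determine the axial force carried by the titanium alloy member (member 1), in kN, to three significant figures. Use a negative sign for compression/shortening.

-71.4 kN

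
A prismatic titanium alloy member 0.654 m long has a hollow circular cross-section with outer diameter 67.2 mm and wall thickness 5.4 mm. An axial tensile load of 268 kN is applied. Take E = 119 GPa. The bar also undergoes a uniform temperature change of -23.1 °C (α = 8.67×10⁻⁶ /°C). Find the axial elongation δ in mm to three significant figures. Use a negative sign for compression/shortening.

A = 1048 mm².
δ_mech = NL/(AE) = 268000·654/(1048·119000) = 1.405 mm.
δ_thermal = αLΔT = 8.67e-6·654·-23.1 = -0.131 mm.
δ = δ_mech + δ_thermal = 1.274 mm.

1.27 mm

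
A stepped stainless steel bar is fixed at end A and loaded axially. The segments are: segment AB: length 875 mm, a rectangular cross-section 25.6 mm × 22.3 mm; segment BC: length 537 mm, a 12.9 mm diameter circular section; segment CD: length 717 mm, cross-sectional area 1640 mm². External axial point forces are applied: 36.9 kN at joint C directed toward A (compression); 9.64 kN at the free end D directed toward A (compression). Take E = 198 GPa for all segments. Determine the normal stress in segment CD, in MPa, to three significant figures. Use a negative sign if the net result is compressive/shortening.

-5.88 MPa

Internal axial forces (sectioning from the free end, tension +): N_CD = -9.64 kN, N_BC = -46.54 kN, N_AB = -46.54 kN.
σ_CD = N_CD/A_CD = -9640/1640 = -5.878 MPa.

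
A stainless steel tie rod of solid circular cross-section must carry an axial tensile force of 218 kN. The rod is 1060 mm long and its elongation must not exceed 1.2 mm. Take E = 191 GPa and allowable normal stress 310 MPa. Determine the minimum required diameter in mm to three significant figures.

Required area A ≥ P/σ_allow = 218000/310 = 703.2 mm².
For a solid circular section, d ≥ √(4A/π) = 29.92 mm.
Elongation limit: A ≥ PL/(Eδ_allow) = 218000·1060/(191000·1.2) = 1008 mm² ⇒ d ≥ 35.83 mm.
The elongation limit governs.

35.8 mm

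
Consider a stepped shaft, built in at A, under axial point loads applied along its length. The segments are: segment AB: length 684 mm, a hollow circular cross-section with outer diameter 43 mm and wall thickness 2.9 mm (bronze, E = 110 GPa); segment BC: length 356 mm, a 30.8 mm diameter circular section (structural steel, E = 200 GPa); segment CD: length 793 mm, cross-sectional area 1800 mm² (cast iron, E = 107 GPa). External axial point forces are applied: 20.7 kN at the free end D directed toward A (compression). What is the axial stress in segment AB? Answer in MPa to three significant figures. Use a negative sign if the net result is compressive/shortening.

-56.7 MPa

Internal axial forces (sectioning from the free end, tension +): N_CD = -20.7 kN, N_BC = -20.7 kN, N_AB = -20.7 kN.
A_AB = 365.3 mm².
σ_AB = N_AB/A_AB = -20700/365.3 = -56.66 MPa.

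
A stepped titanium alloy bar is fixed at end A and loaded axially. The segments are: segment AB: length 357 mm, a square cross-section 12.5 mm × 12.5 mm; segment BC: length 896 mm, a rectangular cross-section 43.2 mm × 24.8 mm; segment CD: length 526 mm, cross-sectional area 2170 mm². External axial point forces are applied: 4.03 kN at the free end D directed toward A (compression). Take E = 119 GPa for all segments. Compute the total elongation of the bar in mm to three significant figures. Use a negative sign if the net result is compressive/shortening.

Internal axial forces (sectioning from the free end, tension +): N_CD = -4.03 kN, N_BC = -4.03 kN, N_AB = -4.03 kN.
A_AB = 156.2 mm².
A_BC = 1071 mm².
δ_AB = -4030·357/(156.2·119000) = -0.07738 mm
δ_BC = -4030·896/(1071·119000) = -0.02832 mm
δ_CD = -4030·526/(2170·119000) = -0.008209 mm
δ = Σδ_i = -0.1139 mm.

-0.114 mm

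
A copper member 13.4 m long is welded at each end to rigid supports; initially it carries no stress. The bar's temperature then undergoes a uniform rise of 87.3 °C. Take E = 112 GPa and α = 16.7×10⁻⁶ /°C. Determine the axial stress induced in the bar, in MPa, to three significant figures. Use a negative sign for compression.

Free thermal expansion αLΔT = 16.7e-6 · 13400 · 87.3 = 19.54 mm.
The walls impose strain ε = −(19.54)/13400 = -1.4579e-03; σ = Eε = 112000 · -1.4579e-03 = -163.3 MPa.

-163 MPa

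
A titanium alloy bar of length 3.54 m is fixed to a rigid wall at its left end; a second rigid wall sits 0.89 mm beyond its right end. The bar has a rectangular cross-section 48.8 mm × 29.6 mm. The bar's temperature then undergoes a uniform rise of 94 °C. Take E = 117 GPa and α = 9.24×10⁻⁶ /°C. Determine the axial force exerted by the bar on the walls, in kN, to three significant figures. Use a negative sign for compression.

-104 kN

Free thermal expansion αLΔT = 9.24e-6 · 3540 · 94 = 3.075 mm.
The walls engage after the gap closes; constrained expansion = 3.075 − 0.89 = 2.185 mm.
The walls impose strain ε = −(2.185)/3540 = -6.1715e-04; σ = Eε = 117000 · -6.1715e-04 = -72.21 MPa.
Wall reaction R = σ·A = -72.21·1444 = -104300 N = -104.3 kN.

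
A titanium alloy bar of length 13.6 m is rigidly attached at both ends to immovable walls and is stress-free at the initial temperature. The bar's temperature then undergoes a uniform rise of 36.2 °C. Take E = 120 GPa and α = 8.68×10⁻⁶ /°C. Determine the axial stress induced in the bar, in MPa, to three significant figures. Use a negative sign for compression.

Free thermal expansion αLΔT = 8.68e-6 · 13600 · 36.2 = 4.273 mm.
The walls impose strain ε = −(4.273)/13600 = -3.1422e-04; σ = Eε = 120000 · -3.1422e-04 = -37.71 MPa.

-37.7 MPa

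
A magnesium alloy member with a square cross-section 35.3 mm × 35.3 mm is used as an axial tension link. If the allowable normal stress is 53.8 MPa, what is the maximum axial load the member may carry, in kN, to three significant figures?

67.0 kN

A = 1246 mm².
P_max = σ_allow · A = 53.8 · 1246 = 67040 N = 67.04 kN.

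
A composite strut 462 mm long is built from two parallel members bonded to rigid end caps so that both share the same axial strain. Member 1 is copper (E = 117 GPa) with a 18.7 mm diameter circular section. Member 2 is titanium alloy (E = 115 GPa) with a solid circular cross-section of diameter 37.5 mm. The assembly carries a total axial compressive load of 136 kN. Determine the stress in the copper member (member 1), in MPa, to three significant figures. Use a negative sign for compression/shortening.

A_1 = 274.6 mm².
A_2 = 1104 mm².
Equal strain + equilibrium ⇒ each member carries load in proportion to AE: A₁E₁ = 32130000 N, A₂E₂ = 127000000 N, ΣAE = 159100000 N.
σ₁ = P·E₁/ΣAE = -136000·117000/159100000 = -99.98 MPa.

-100 MPa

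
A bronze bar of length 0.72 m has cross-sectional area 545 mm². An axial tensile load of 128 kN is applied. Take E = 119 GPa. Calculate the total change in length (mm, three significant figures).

1.42 mm

δ_mech = NL/(AE) = 128000·720/(545·119000) = 1.421 mm.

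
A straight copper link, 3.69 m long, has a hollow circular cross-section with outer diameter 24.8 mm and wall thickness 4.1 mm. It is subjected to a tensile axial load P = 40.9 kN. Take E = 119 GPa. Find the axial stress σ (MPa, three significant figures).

153 MPa

A = 266.6 mm².
σ = N/A = 40900/266.6 = 153.4 MPa.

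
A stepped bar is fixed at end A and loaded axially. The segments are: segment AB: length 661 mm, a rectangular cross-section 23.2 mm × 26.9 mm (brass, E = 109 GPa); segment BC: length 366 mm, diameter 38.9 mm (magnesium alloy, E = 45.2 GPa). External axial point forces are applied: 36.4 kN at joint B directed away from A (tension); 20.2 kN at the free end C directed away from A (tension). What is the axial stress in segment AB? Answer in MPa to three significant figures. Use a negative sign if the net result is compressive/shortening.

90.7 MPa

Internal axial forces (sectioning from the free end, tension +): N_BC = 20.2 kN, N_AB = 56.6 kN.
A_AB = 624.1 mm².
σ_AB = N_AB/A_AB = 56600/624.1 = 90.69 MPa.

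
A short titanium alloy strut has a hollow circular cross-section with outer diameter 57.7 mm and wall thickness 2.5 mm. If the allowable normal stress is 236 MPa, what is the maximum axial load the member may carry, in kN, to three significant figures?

102 kN

A = 433.5 mm².
P_max = σ_allow · A = 236 · 433.5 = 102300 N = 102.3 kN.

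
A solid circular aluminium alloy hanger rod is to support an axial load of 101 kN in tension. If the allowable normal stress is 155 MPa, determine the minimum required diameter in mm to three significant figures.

28.8 mm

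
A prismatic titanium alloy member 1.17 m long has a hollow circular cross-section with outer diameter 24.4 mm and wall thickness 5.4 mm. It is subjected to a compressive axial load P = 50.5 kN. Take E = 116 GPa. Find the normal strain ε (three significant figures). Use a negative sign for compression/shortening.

A = 322.3 mm².
σ = N/A = -156.7 MPa; ε = σ/E = -156.7/116000 = -1.351e-03.

-0.00135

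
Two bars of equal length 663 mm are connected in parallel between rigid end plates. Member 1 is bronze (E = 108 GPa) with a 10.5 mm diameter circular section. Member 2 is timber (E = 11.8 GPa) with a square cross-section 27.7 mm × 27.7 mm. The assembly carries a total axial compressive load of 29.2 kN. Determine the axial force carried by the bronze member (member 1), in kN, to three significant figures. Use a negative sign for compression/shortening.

A_1 = 86.59 mm².
A_2 = 767.3 mm².
Equal strain + equilibrium ⇒ each member carries load in proportion to AE: A₁E₁ = 9352000 N, A₂E₂ = 9054000 N, ΣAE = 18410000 N.
F₁ = P·A₁E₁/ΣAE = -29200·9352000/18410000 = -14840 N.

-14.8 kN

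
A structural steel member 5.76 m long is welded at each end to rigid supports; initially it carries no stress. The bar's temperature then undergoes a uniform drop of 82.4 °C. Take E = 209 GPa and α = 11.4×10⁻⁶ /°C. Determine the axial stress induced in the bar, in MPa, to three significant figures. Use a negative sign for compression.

196 MPa

Free thermal expansion αLΔT = 11.4e-6 · 5760 · -82.4 = -5.411 mm.
The walls impose strain ε = −(-5.411)/5760 = 9.3936e-04; σ = Eε = 209000 · 9.3936e-04 = 196.3 MPa.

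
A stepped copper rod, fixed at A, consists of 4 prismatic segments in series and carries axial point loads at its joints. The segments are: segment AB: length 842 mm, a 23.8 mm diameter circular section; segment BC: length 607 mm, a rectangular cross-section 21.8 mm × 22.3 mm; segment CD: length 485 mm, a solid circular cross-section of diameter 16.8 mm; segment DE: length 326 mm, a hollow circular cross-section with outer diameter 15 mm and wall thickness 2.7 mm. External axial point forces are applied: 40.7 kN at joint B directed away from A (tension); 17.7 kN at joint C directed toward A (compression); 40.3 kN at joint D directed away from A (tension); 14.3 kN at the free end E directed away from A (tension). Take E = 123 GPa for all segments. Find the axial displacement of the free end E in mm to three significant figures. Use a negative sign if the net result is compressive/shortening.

Internal axial forces (sectioning from the free end, tension +): N_DE = 14.3 kN, N_CD = 54.6 kN, N_BC = 36.9 kN, N_AB = 77.6 kN.
A_AB = 444.9 mm².
A_BC = 486.1 mm².
A_CD = 221.7 mm².
A_DE = 104.3 mm².
δ_AB = 77600·842/(444.9·123000) = 1.194 mm
δ_BC = 36900·607/(486.1·123000) = 0.3746 mm
δ_CD = 54600·485/(221.7·123000) = 0.9712 mm
δ_DE = 14300·326/(104.3·123000) = 0.3633 mm
δ = Σδ_i = 2.903 mm.

2.90 mm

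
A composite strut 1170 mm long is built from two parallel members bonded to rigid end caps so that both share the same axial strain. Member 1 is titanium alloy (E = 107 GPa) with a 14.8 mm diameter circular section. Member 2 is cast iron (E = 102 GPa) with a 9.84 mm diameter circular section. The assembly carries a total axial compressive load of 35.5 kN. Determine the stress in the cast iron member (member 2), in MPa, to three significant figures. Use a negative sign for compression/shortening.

-138 MPa

A_1 = 172 mm².
A_2 = 76.05 mm².
Equal strain + equilibrium ⇒ each member carries load in proportion to AE: A₁E₁ = 18410000 N, A₂E₂ = 7757000 N, ΣAE = 26160000 N.
σ₂ = P·E₂/ΣAE = -35500·102000/26160000 = -138.4 MPa.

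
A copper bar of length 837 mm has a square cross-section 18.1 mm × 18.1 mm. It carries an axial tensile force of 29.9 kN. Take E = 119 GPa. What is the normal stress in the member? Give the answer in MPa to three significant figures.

A = 327.6 mm².
σ = N/A = 29900/327.6 = 91.27 MPa.

91.3 MPa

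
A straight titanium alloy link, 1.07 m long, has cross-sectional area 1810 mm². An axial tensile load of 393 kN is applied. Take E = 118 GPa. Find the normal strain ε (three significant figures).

0.00184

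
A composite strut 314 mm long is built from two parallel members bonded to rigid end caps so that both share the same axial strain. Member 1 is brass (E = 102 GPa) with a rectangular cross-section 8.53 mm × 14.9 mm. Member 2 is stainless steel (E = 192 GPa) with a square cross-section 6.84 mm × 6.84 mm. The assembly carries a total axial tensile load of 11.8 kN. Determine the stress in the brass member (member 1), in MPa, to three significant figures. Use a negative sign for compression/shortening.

A_1 = 127.1 mm².
A_2 = 46.79 mm².
Equal strain + equilibrium ⇒ each member carries load in proportion to AE: A₁E₁ = 12960000 N, A₂E₂ = 8983000 N, ΣAE = 21950000 N.
σ₁ = P·E₁/ΣAE = 11800·102000/21950000 = 54.84 MPa.

54.8 MPa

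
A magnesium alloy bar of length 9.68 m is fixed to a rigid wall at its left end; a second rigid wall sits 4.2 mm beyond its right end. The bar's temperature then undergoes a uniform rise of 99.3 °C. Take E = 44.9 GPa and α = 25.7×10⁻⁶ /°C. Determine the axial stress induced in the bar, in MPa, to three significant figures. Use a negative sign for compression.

Free thermal expansion αLΔT = 25.7e-6 · 9680 · 99.3 = 24.7 mm.
The walls engage after the gap closes; constrained expansion = 24.7 − 4.2 = 20.5 mm.
The walls impose strain ε = −(20.5)/9680 = -2.1181e-03; σ = Eε = 44900 · -2.1181e-03 = -95.1 MPa.

-95.1 MPa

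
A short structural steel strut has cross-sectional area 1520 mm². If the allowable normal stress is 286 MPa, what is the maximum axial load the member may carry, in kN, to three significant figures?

P_max = σ_allow · A = 286 · 1520 = 434700 N = 434.7 kN.

435 kN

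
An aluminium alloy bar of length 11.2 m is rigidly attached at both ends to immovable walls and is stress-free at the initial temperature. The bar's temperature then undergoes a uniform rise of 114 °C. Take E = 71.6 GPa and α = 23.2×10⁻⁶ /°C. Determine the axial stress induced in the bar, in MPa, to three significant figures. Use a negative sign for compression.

-189 MPa

Free thermal expansion αLΔT = 23.2e-6 · 11200 · 114 = 29.62 mm.
The walls impose strain ε = −(29.62)/11200 = -2.6448e-03; σ = Eε = 71600 · -2.6448e-03 = -189.4 MPa.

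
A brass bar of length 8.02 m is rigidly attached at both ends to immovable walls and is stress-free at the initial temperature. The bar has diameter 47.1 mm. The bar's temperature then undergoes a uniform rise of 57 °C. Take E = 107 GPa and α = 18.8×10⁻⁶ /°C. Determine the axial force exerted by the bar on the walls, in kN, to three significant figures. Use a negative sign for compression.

-200 kN

Free thermal expansion αLΔT = 18.8e-6 · 8020 · 57 = 8.594 mm.
The walls impose strain ε = −(8.594)/8020 = -1.0716e-03; σ = Eε = 107000 · -1.0716e-03 = -114.7 MPa.
Wall reaction R = σ·A = -114.7·1742 = -199800 N = -199.8 kN.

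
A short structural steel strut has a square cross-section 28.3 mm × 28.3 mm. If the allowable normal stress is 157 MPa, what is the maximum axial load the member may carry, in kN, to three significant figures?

126 kN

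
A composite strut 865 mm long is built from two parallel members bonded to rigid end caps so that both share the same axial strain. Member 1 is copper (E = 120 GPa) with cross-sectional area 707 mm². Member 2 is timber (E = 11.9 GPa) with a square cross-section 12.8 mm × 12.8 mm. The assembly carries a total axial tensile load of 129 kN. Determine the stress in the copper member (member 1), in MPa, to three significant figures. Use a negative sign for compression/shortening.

178 MPa

A_2 = 163.8 mm².
Equal strain + equilibrium ⇒ each member carries load in proportion to AE: A₁E₁ = 84840000 N, A₂E₂ = 1950000 N, ΣAE = 86790000 N.
σ₁ = P·E₁/ΣAE = 129000·120000/86790000 = 178.4 MPa.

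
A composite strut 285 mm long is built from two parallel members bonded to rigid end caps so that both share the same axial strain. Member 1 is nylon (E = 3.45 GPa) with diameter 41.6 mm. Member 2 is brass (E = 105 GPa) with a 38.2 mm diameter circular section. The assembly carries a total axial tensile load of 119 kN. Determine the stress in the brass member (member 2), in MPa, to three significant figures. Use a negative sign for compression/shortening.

99.9 MPa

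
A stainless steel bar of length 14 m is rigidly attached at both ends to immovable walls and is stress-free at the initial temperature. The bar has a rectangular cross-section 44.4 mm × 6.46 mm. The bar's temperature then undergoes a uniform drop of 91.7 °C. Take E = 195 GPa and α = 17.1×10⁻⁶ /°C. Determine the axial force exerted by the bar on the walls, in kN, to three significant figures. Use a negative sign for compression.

Free thermal expansion αLΔT = 17.1e-6 · 14000 · -91.7 = -21.95 mm.
The walls impose strain ε = −(-21.95)/14000 = 1.5681e-03; σ = Eε = 195000 · 1.5681e-03 = 305.8 MPa.
Wall reaction R = σ·A = 305.8·286.8 = 87700 N = 87.7 kN.

87.7 kN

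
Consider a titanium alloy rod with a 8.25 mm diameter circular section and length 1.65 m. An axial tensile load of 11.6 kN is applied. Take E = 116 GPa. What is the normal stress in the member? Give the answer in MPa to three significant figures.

A = 53.46 mm².
σ = N/A = 11600/53.46 = 217 MPa.

217 MPa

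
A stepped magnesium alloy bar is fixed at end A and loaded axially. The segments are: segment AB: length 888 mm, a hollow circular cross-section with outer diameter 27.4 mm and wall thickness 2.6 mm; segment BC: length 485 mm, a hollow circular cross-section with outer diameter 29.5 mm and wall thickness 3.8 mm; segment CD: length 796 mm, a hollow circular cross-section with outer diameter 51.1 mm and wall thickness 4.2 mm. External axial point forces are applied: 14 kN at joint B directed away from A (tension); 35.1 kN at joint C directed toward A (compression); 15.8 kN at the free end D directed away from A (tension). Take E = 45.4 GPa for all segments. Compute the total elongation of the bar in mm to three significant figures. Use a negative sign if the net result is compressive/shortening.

-0.736 mm

Internal axial forces (sectioning from the free end, tension +): N_CD = 15.8 kN, N_BC = -19.3 kN, N_AB = -5.3 kN.
A_AB = 202.6 mm².
A_BC = 306.8 mm².
A_CD = 618.8 mm².
δ_AB = -5300·888/(202.6·45400) = -0.5118 mm
δ_BC = -19300·485/(306.8·45400) = -0.672 mm
δ_CD = 15800·796/(618.8·45400) = 0.4477 mm
δ = Σδ_i = -0.7361 mm.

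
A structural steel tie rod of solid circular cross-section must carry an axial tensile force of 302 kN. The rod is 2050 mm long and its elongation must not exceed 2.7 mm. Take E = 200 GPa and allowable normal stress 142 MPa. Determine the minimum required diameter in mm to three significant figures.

52.0 mm

Required area A ≥ P/σ_allow = 302000/142 = 2127 mm².
For a solid circular section, d ≥ √(4A/π) = 52.04 mm.
Elongation limit: A ≥ PL/(Eδ_allow) = 302000·2050/(200000·2.7) = 1146 mm² ⇒ d ≥ 38.21 mm.
The stress limit governs.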